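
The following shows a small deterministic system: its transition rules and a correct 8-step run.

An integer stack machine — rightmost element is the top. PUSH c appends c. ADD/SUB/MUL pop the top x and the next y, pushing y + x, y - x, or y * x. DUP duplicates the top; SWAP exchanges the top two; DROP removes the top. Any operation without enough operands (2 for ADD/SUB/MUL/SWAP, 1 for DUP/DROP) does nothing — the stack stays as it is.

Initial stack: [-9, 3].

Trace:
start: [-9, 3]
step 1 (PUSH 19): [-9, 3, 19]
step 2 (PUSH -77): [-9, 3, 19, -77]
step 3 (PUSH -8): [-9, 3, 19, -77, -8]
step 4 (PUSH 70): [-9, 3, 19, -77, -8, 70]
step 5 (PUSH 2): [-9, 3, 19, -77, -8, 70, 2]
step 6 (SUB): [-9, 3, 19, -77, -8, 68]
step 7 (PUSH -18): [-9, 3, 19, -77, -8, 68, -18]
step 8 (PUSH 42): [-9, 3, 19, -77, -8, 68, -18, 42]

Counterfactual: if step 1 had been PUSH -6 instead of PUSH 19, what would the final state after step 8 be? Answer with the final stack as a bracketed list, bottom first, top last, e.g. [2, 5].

(re-executing from step 1 with the substitution; state before step 1: [-9, 3])
step 1 (PUSH -6): [-9, 3, -6]
step 2 (PUSH -77): [-9, 3, -6, -77]
step 3 (PUSH -8): [-9, 3, -6, -77, -8]
step 4 (PUSH 70): [-9, 3, -6, -77, -8, 70]
step 5 (PUSH 2): [-9, 3, -6, -77, -8, 70, 2]
step 6 (SUB): [-9, 3, -6, -77, -8, 68]
step 7 (PUSH -18): [-9, 3, -6, -77, -8, 68, -18]
step 8 (PUSH 42): [-9, 3, -6, -77, -8, 68, -18, 42]

[-9, 3, -6, -77, -8, 68, -18, 42]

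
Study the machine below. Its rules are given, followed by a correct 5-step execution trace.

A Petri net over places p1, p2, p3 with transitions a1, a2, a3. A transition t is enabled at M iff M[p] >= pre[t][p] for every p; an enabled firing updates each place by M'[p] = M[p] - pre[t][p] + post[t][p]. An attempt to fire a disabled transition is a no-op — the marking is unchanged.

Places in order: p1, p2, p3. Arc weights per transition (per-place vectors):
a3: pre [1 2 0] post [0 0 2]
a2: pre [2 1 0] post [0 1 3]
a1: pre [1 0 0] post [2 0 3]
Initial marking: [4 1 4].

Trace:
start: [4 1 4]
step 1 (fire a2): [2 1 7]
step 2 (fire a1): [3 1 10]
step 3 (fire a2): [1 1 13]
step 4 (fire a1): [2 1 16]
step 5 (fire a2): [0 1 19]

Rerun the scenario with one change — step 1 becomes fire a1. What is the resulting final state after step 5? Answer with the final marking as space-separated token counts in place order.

3 1 19

(re-executing from step 1 with the substitution; state before step 1: [4 1 4])
step 1 (fire a1): [5 1 7]
step 2 (fire a1): [6 1 10]
step 3 (fire a2): [4 1 13]
step 4 (fire a1): [5 1 16]
step 5 (fire a2): [3 1 19]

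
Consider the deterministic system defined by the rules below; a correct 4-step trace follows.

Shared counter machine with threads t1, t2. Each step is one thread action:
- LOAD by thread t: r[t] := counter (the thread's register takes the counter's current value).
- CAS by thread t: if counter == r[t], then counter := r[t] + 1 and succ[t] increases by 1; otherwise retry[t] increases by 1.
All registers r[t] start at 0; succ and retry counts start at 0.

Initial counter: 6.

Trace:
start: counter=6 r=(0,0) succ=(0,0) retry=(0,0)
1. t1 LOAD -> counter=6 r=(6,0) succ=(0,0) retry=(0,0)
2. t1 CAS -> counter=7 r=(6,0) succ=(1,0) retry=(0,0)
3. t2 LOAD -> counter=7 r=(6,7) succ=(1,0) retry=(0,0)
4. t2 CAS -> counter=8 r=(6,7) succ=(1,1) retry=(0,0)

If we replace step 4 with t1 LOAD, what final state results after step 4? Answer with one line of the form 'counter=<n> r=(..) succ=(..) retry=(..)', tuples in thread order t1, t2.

(re-executing from step 4 with the substitution; state before step 4: counter=7 r=(6,7) succ=(1,0) retry=(0,0))
4. t1 LOAD -> counter=7 r=(7,7) succ=(1,0) retry=(0,0)

counter=7 r=(7,7) succ=(1,0) retry=(0,0)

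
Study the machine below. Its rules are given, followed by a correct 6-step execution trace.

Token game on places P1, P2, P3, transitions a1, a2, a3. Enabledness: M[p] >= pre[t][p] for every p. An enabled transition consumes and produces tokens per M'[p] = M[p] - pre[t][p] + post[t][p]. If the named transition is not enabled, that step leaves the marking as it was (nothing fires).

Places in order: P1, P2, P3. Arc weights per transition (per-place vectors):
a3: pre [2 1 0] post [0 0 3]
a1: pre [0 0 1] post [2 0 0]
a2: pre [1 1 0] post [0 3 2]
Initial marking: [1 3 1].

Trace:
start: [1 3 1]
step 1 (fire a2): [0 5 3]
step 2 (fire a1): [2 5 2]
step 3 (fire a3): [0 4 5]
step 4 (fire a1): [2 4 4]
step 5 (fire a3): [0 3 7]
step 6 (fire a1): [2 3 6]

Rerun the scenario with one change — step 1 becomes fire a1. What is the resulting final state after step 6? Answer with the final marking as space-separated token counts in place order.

(re-executing from step 1 with the substitution; state before step 1: [1 3 1])
step 1 (fire a1): [3 3 0]
step 2 (fire a1): [3 3 0]
step 3 (fire a3): [1 2 3]
step 4 (fire a1): [3 2 2]
step 5 (fire a3): [1 1 5]
step 6 (fire a1): [3 1 4]

3 1 4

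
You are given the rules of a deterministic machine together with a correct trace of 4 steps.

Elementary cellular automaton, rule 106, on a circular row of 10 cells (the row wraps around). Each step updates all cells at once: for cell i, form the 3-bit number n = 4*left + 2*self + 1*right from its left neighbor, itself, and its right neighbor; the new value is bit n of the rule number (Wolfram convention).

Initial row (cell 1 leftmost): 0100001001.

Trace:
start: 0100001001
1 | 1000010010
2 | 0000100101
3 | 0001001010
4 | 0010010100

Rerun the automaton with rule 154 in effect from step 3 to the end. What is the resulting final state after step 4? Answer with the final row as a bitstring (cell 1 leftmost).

0110010101

(re-executing steps 3..4 under rule 154; state before step 3: 0000100101)
3 | 1001011000
4 | 0110010101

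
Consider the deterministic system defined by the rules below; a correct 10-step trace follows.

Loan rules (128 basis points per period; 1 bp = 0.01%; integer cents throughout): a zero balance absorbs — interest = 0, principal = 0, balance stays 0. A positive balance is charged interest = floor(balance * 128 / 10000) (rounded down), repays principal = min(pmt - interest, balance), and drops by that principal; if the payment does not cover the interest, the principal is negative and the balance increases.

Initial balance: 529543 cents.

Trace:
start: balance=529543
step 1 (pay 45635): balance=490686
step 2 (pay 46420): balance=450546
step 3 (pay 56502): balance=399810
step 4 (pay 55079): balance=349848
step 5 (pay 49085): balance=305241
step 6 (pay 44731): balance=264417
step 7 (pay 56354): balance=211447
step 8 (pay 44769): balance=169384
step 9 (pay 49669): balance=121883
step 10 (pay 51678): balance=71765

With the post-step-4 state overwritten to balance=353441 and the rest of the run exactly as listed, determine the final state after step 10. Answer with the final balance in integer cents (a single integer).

state after step 4 := balance=353441
step 5 (pay 49085): balance=308880
step 6 (pay 44731): balance=268102
step 7 (pay 56354): balance=215179
step 8 (pay 44769): balance=173164
step 9 (pay 49669): balance=125711
step 10 (pay 51678): balance=75642

75642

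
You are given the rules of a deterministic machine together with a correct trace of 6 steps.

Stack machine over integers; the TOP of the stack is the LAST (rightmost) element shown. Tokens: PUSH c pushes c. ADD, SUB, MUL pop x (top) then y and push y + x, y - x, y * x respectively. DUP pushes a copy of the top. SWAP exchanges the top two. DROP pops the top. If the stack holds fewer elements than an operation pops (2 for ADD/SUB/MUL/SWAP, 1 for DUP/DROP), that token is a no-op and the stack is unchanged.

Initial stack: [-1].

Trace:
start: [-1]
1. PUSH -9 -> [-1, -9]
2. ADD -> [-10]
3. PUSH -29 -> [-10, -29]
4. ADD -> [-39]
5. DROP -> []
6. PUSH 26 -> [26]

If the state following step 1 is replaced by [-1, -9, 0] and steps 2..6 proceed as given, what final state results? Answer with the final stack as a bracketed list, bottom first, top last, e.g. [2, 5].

state after step 1 := [-1, -9, 0]
2. ADD -> [-1, -9]
3. PUSH -29 -> [-1, -9, -29]
4. ADD -> [-1, -38]
5. DROP -> [-1]
6. PUSH 26 -> [-1, 26]

[-1, 26]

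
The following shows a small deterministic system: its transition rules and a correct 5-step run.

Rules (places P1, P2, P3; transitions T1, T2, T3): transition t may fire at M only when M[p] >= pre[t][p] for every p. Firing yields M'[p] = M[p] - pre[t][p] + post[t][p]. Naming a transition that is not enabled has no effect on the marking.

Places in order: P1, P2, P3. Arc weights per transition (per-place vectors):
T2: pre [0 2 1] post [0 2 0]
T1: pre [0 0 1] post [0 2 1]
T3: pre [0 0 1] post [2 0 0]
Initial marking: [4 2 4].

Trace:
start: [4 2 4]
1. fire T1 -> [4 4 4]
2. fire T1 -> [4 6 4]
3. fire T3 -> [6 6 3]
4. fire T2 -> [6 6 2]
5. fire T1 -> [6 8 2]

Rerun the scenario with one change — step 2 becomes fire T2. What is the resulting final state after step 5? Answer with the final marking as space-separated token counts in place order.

6 6 1

(re-executing from step 2 with the substitution; state before step 2: [4 4 4])
2. fire T2 -> [4 4 3]
3. fire T3 -> [6 4 2]
4. fire T2 -> [6 4 1]
5. fire T1 -> [6 6 1]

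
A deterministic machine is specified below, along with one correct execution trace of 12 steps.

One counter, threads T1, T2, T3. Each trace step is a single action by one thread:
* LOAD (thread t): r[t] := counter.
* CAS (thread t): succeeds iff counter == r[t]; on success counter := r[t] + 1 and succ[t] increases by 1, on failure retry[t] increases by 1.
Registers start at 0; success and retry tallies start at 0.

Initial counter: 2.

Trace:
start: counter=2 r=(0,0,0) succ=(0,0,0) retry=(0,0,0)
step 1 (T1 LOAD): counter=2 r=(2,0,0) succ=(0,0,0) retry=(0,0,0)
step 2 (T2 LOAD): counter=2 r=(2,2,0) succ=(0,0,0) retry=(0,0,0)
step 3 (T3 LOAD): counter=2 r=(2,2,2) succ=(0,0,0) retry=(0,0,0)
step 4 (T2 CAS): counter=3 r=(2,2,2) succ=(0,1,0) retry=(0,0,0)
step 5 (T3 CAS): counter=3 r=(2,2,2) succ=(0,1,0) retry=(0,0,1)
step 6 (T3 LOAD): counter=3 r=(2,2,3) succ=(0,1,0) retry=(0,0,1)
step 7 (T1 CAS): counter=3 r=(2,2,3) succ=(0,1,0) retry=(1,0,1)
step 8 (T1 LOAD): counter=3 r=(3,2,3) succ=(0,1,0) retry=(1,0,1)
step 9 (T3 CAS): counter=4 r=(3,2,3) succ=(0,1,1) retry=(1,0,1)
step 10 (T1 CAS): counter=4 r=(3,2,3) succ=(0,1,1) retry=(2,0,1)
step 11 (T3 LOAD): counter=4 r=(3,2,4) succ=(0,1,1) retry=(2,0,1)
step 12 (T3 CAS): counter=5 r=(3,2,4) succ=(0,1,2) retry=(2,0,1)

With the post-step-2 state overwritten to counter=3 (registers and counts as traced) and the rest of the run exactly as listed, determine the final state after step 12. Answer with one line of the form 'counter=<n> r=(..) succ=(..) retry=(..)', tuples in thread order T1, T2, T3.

state after step 2 := counter=3 r=(2,2,0) succ=(0,0,0) retry=(0,0,0)
step 3 (T3 LOAD): counter=3 r=(2,2,3) succ=(0,0,0) retry=(0,0,0)
step 4 (T2 CAS): counter=3 r=(2,2,3) succ=(0,0,0) retry=(0,1,0)
step 5 (T3 CAS): counter=4 r=(2,2,3) succ=(0,0,1) retry=(0,1,0)
step 6 (T3 LOAD): counter=4 r=(2,2,4) succ=(0,0,1) retry=(0,1,0)
step 7 (T1 CAS): counter=4 r=(2,2,4) succ=(0,0,1) retry=(1,1,0)
step 8 (T1 LOAD): counter=4 r=(4,2,4) succ=(0,0,1) retry=(1,1,0)
step 9 (T3 CAS): counter=5 r=(4,2,4) succ=(0,0,2) retry=(1,1,0)
step 10 (T1 CAS): counter=5 r=(4,2,4) succ=(0,0,2) retry=(2,1,0)
step 11 (T3 LOAD): counter=5 r=(4,2,5) succ=(0,0,2) retry=(2,1,0)
step 12 (T3 CAS): counter=6 r=(4,2,5) succ=(0,0,3) retry=(2,1,0)

counter=6 r=(4,2,5) succ=(0,0,3) retry=(2,1,0)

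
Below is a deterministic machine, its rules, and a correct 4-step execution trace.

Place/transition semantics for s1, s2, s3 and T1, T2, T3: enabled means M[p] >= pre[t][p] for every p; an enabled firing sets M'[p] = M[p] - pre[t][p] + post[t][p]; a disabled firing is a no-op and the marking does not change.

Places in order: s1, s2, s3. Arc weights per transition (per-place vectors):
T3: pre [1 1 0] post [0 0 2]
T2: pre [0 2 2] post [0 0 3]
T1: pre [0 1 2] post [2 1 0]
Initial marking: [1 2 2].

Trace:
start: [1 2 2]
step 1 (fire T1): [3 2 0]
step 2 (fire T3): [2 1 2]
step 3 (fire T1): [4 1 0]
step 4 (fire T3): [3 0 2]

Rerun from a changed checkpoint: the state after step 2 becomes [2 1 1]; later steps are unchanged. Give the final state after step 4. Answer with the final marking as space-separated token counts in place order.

state after step 2 := [2 1 1]
step 3 (fire T1): [2 1 1]
step 4 (fire T3): [1 0 3]

1 0 3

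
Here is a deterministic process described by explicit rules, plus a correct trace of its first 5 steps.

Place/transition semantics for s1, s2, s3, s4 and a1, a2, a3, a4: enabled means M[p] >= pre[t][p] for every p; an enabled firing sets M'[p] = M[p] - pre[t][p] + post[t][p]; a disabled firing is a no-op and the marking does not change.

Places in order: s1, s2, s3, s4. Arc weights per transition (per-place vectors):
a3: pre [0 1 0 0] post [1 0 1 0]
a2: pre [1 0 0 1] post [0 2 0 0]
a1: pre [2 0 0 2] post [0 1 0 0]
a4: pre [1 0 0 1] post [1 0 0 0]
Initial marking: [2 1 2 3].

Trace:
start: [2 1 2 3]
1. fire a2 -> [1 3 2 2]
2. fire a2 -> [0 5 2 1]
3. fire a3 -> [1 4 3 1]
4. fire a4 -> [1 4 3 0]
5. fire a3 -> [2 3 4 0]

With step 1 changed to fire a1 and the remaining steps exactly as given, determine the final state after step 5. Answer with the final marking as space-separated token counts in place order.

(re-executing from step 1 with the substitution; state before step 1: [2 1 2 3])
1. fire a1 -> [0 2 2 1]
2. fire a2 -> [0 2 2 1]
3. fire a3 -> [1 1 3 1]
4. fire a4 -> [1 1 3 0]
5. fire a3 -> [2 0 4 0]

2 0 4 0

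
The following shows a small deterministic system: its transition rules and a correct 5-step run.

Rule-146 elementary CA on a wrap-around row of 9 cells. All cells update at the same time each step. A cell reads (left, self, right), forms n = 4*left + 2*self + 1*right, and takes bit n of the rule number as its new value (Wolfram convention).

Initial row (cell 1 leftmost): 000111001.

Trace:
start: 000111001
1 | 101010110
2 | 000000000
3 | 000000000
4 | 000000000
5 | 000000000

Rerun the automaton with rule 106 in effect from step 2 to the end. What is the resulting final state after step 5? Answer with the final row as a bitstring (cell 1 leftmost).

011101110

(re-executing steps 2..5 under rule 106; state before step 2: 101010110)
2 | 010101111
3 | 101011001
4 | 110111011
5 | 011101110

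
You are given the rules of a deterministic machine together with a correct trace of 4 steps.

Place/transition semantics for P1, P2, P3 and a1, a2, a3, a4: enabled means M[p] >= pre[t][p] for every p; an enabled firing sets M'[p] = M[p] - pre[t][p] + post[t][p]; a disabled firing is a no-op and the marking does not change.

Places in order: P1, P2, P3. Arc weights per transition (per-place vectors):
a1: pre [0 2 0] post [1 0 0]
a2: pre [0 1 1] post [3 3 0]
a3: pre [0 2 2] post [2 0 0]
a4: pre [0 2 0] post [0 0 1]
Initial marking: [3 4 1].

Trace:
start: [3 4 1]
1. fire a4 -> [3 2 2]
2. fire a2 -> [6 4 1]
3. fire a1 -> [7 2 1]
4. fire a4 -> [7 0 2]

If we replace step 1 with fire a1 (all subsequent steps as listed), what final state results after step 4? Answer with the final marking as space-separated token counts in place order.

8 0 1

(re-executing from step 1 with the substitution; state before step 1: [3 4 1])
1. fire a1 -> [4 2 1]
2. fire a2 -> [7 4 0]
3. fire a1 -> [8 2 0]
4. fire a4 -> [8 0 1]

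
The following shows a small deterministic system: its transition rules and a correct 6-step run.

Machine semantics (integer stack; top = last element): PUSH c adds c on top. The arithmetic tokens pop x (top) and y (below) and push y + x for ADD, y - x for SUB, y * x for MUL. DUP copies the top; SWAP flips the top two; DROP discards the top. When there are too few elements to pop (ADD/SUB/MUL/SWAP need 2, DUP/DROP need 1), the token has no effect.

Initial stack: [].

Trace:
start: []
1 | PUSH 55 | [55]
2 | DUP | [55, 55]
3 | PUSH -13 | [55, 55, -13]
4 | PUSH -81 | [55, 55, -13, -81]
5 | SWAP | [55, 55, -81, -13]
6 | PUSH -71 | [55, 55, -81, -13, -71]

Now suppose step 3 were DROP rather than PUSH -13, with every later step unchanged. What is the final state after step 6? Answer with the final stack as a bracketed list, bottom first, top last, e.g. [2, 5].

(re-executing from step 3 with the substitution; state before step 3: [55, 55])
3 | DROP | [55]
4 | PUSH -81 | [55, -81]
5 | SWAP | [-81, 55]
6 | PUSH -71 | [-81, 55, -71]

[-81, 55, -71]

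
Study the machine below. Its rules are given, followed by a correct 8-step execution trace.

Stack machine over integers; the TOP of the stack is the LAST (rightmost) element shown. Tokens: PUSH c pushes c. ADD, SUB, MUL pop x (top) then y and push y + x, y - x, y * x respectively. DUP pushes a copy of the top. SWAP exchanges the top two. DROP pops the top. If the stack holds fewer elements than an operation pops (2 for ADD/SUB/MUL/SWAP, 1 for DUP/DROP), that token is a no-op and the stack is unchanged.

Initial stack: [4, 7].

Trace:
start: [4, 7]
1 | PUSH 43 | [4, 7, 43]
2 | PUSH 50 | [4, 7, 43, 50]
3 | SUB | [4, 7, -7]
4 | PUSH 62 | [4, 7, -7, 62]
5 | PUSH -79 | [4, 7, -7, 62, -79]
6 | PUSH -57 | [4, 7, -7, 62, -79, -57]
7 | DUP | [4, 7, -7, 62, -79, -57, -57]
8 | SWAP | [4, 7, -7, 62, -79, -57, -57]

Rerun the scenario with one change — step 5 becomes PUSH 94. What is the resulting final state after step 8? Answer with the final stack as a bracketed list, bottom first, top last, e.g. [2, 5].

[4, 7, -7, 62, 94, -57, -57]

(re-executing from step 5 with the substitution; state before step 5: [4, 7, -7, 62])
5 | PUSH 94 | [4, 7, -7, 62, 94]
6 | PUSH -57 | [4, 7, -7, 62, 94, -57]
7 | DUP | [4, 7, -7, 62, 94, -57, -57]
8 | SWAP | [4, 7, -7, 62, 94, -57, -57]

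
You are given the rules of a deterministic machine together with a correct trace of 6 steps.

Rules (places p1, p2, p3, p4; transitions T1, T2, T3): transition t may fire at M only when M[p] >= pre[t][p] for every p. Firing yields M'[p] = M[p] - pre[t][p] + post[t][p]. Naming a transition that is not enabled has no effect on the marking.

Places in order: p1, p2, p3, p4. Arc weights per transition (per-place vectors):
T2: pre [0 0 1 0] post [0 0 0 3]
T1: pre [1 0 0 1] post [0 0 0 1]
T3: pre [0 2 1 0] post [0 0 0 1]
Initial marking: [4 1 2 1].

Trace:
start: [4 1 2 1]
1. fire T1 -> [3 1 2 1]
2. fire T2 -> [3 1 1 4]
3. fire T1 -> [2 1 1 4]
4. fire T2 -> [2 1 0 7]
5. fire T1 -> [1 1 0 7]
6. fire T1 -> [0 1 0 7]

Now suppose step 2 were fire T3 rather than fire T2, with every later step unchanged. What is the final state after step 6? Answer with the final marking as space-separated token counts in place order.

(re-executing from step 2 with the substitution; state before step 2: [3 1 2 1])
2. fire T3 -> [3 1 2 1]
3. fire T1 -> [2 1 2 1]
4. fire T2 -> [2 1 1 4]
5. fire T1 -> [1 1 1 4]
6. fire T1 -> [0 1 1 4]

0 1 1 4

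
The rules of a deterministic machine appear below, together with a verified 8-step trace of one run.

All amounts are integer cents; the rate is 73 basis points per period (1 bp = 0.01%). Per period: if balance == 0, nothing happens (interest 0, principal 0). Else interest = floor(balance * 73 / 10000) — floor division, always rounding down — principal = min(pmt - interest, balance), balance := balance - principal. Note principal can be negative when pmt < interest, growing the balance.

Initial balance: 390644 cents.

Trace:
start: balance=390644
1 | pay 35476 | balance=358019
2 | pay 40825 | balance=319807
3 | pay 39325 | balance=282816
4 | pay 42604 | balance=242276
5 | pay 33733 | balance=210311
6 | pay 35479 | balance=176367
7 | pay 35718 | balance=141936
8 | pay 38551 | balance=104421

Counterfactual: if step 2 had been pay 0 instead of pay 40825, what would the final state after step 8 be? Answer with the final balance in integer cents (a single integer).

(re-executing from step 2 with the substitution; state before step 2: balance=358019)
2 | pay 0 | balance=360632
3 | pay 39325 | balance=323939
4 | pay 42604 | balance=283699
5 | pay 33733 | balance=252037
6 | pay 35479 | balance=218397
7 | pay 35718 | balance=184273
8 | pay 38551 | balance=147067

147067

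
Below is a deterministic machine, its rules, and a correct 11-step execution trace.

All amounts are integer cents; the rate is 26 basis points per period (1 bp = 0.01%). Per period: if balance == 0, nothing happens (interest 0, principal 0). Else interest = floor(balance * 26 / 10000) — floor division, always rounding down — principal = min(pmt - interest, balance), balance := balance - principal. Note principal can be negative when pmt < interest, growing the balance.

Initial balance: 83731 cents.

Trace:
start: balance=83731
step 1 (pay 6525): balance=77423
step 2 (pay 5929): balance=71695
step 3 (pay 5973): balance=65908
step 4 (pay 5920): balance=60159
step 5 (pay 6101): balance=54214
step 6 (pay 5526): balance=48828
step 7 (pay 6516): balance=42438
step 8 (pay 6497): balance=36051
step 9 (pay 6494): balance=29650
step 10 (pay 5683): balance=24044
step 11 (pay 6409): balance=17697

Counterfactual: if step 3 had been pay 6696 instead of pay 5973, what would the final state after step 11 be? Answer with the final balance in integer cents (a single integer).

16960

(re-executing from step 3 with the substitution; state before step 3: balance=71695)
step 3 (pay 6696): balance=65185
step 4 (pay 5920): balance=59434
step 5 (pay 6101): balance=53487
step 6 (pay 5526): balance=48100
step 7 (pay 6516): balance=41709
step 8 (pay 6497): balance=35320
step 9 (pay 6494): balance=28917
step 10 (pay 5683): balance=23309
step 11 (pay 6409): balance=16960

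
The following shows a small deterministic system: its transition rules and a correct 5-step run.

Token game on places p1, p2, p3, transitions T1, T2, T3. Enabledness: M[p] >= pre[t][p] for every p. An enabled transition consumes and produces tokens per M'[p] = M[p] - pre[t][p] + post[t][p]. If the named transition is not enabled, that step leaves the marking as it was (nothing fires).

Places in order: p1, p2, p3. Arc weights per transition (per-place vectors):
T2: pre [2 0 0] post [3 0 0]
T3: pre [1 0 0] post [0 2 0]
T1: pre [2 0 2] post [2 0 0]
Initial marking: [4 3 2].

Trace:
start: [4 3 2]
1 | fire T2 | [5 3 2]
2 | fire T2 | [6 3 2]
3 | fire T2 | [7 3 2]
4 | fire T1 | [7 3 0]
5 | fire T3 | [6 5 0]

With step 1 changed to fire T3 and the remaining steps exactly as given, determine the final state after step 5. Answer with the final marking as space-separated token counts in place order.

4 7 0

(re-executing from step 1 with the substitution; state before step 1: [4 3 2])
1 | fire T3 | [3 5 2]
2 | fire T2 | [4 5 2]
3 | fire T2 | [5 5 2]
4 | fire T1 | [5 5 0]
5 | fire T3 | [4 7 0]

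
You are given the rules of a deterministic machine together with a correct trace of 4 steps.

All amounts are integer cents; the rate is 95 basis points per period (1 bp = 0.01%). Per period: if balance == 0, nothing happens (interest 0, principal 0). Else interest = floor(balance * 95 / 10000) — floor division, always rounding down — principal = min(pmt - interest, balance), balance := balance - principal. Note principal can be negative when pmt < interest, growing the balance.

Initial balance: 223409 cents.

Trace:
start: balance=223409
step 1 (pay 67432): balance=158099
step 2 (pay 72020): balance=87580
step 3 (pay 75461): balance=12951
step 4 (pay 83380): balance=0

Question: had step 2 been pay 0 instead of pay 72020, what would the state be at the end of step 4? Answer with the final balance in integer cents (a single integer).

3088

(re-executing from step 2 with the substitution; state before step 2: balance=158099)
step 2 (pay 0): balance=159600
step 3 (pay 75461): balance=85655
step 4 (pay 83380): balance=3088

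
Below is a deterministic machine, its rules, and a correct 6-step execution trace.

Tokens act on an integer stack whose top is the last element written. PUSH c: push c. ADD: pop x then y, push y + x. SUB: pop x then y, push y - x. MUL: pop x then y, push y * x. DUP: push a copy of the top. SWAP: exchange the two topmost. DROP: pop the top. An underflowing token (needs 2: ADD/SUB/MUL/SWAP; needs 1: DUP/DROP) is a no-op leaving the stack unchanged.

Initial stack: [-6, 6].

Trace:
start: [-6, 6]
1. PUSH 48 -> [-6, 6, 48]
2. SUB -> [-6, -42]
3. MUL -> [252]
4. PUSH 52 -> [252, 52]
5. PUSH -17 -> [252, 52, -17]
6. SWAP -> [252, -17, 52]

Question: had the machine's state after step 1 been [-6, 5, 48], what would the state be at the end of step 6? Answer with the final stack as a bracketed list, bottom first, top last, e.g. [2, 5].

state after step 1 := [-6, 5, 48]
2. SUB -> [-6, -43]
3. MUL -> [258]
4. PUSH 52 -> [258, 52]
5. PUSH -17 -> [258, 52, -17]
6. SWAP -> [258, -17, 52]

[258, -17, 52]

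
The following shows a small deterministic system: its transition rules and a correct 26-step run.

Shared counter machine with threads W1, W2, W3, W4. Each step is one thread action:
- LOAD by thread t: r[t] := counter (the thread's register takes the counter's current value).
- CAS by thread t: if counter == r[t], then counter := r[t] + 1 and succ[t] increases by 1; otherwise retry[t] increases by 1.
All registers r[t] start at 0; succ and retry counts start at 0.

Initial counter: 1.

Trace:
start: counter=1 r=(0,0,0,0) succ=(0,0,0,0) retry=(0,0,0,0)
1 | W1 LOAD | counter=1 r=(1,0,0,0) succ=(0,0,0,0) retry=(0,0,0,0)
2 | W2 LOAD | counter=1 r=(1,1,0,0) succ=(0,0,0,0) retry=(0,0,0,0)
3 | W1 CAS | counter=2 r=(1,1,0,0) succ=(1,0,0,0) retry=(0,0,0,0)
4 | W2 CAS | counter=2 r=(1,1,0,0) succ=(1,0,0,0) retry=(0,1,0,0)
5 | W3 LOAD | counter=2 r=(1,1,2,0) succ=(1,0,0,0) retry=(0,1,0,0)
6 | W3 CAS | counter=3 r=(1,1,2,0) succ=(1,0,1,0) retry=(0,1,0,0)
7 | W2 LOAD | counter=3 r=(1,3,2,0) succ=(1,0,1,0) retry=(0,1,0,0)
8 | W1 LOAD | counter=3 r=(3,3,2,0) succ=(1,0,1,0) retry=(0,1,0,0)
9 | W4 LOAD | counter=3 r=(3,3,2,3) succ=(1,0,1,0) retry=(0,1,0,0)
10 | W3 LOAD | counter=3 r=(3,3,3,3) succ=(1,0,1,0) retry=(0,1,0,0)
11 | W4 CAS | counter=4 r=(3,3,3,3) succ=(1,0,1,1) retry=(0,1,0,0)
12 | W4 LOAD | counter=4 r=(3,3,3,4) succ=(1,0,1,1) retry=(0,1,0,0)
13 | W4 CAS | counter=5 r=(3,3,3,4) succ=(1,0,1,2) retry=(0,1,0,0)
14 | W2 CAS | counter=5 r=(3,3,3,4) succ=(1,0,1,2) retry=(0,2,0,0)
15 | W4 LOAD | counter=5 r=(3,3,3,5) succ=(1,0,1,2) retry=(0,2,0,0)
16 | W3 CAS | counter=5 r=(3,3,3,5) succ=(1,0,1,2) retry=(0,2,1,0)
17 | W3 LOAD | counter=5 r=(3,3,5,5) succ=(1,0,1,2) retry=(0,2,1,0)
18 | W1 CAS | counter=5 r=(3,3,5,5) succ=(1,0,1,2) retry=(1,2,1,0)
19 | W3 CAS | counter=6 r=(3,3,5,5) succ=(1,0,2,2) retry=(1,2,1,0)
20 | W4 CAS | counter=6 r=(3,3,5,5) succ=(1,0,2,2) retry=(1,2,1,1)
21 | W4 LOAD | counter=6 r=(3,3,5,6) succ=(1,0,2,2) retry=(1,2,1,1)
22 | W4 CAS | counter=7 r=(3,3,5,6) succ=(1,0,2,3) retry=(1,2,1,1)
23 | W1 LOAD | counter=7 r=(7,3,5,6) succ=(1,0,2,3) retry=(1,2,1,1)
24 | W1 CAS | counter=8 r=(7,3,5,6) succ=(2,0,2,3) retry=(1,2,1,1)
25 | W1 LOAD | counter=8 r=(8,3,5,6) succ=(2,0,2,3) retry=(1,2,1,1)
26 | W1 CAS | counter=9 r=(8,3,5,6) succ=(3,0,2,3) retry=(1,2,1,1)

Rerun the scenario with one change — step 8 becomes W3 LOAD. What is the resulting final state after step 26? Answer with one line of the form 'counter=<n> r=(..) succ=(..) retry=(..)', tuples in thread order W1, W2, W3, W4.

counter=9 r=(8,3,5,6) succ=(3,0,2,3) retry=(1,2,1,1)

(re-executing from step 8 with the substitution; state before step 8: counter=3 r=(1,3,2,0) succ=(1,0,1,0) retry=(0,1,0,0))
8 | W3 LOAD | counter=3 r=(1,3,3,0) succ=(1,0,1,0) retry=(0,1,0,0)
9 | W4 LOAD | counter=3 r=(1,3,3,3) succ=(1,0,1,0) retry=(0,1,0,0)
10 | W3 LOAD | counter=3 r=(1,3,3,3) succ=(1,0,1,0) retry=(0,1,0,0)
11 | W4 CAS | counter=4 r=(1,3,3,3) succ=(1,0,1,1) retry=(0,1,0,0)
12 | W4 LOAD | counter=4 r=(1,3,3,4) succ=(1,0,1,1) retry=(0,1,0,0)
13 | W4 CAS | counter=5 r=(1,3,3,4) succ=(1,0,1,2) retry=(0,1,0,0)
14 | W2 CAS | counter=5 r=(1,3,3,4) succ=(1,0,1,2) retry=(0,2,0,0)
15 | W4 LOAD | counter=5 r=(1,3,3,5) succ=(1,0,1,2) retry=(0,2,0,0)
16 | W3 CAS | counter=5 r=(1,3,3,5) succ=(1,0,1,2) retry=(0,2,1,0)
17 | W3 LOAD | counter=5 r=(1,3,5,5) succ=(1,0,1,2) retry=(0,2,1,0)
18 | W1 CAS | counter=5 r=(1,3,5,5) succ=(1,0,1,2) retry=(1,2,1,0)
19 | W3 CAS | counter=6 r=(1,3,5,5) succ=(1,0,2,2) retry=(1,2,1,0)
20 | W4 CAS | counter=6 r=(1,3,5,5) succ=(1,0,2,2) retry=(1,2,1,1)
21 | W4 LOAD | counter=6 r=(1,3,5,6) succ=(1,0,2,2) retry=(1,2,1,1)
22 | W4 CAS | counter=7 r=(1,3,5,6) succ=(1,0,2,3) retry=(1,2,1,1)
23 | W1 LOAD | counter=7 r=(7,3,5,6) succ=(1,0,2,3) retry=(1,2,1,1)
24 | W1 CAS | counter=8 r=(7,3,5,6) succ=(2,0,2,3) retry=(1,2,1,1)
25 | W1 LOAD | counter=8 r=(8,3,5,6) succ=(2,0,2,3) retry=(1,2,1,1)
26 | W1 CAS | counter=9 r=(8,3,5,6) succ=(3,0,2,3) retry=(1,2,1,1)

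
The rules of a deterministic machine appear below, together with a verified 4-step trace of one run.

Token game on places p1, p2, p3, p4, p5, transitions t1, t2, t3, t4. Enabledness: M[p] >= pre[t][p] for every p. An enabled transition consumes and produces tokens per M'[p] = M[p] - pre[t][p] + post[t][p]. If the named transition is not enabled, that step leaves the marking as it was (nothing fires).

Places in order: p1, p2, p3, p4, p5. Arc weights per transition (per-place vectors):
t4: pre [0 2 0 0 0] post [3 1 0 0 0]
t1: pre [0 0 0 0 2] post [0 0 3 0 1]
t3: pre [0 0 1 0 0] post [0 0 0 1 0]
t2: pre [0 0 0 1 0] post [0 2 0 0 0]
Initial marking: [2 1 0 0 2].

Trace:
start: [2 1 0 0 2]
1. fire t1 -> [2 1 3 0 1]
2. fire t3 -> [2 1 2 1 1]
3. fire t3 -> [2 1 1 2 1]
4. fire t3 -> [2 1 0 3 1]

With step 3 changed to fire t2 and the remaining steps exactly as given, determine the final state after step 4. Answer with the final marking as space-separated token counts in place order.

(re-executing from step 3 with the substitution; state before step 3: [2 1 2 1 1])
3. fire t2 -> [2 3 2 0 1]
4. fire t3 -> [2 3 1 1 1]

2 3 1 1 1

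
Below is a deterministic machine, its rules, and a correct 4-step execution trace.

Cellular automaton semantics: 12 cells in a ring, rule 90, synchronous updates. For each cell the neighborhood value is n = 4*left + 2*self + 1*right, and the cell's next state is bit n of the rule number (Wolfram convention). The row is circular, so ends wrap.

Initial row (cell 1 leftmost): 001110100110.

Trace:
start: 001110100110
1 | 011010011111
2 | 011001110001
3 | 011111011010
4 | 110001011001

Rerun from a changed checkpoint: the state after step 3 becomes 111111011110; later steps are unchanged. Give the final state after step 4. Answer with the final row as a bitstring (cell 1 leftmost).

100001010010

state after step 3 := 111111011110
4 | 100001010010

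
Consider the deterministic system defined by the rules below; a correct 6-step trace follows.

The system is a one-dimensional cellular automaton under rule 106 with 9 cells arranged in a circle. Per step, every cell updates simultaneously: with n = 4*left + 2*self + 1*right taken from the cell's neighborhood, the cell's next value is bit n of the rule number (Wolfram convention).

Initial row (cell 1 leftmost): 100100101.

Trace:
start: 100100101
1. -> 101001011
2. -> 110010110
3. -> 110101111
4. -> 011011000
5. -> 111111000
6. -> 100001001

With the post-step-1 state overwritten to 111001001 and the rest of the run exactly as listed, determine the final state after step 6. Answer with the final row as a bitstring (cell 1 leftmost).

010110000

state after step 1 := 111001001
2. -> 001010011
3. -> 010100111
4. -> 101001101
5. -> 110011111
6. -> 010110000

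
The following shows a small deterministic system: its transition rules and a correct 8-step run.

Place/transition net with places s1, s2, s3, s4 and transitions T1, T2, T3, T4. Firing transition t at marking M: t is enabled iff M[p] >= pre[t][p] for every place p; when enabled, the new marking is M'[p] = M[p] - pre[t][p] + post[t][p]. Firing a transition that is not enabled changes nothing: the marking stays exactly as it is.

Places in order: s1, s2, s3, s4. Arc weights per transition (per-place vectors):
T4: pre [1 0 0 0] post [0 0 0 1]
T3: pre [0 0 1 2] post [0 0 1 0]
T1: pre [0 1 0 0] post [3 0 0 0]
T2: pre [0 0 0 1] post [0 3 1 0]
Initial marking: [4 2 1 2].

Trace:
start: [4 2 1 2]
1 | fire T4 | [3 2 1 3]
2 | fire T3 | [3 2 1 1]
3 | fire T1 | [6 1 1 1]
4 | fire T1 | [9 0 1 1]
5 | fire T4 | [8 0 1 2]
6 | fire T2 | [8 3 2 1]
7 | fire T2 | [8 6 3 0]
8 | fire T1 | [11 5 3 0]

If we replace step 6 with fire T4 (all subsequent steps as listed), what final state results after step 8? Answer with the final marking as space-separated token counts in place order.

(re-executing from step 6 with the substitution; state before step 6: [8 0 1 2])
6 | fire T4 | [7 0 1 3]
7 | fire T2 | [7 3 2 2]
8 | fire T1 | [10 2 2 2]

10 2 2 2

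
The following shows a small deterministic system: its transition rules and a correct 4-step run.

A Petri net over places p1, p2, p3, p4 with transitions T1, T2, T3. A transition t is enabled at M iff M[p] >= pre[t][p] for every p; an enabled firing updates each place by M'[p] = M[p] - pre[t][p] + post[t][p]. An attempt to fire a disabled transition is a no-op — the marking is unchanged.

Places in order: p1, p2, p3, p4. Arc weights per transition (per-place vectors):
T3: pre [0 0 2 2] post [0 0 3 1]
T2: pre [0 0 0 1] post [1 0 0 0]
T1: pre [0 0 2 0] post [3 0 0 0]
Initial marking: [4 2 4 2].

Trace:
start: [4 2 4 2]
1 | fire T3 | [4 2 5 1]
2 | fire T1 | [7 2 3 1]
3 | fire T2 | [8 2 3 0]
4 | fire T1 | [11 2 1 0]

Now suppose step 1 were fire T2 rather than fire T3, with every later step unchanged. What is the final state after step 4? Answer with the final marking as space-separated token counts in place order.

(re-executing from step 1 with the substitution; state before step 1: [4 2 4 2])
1 | fire T2 | [5 2 4 1]
2 | fire T1 | [8 2 2 1]
3 | fire T2 | [9 2 2 0]
4 | fire T1 | [12 2 0 0]

12 2 0 0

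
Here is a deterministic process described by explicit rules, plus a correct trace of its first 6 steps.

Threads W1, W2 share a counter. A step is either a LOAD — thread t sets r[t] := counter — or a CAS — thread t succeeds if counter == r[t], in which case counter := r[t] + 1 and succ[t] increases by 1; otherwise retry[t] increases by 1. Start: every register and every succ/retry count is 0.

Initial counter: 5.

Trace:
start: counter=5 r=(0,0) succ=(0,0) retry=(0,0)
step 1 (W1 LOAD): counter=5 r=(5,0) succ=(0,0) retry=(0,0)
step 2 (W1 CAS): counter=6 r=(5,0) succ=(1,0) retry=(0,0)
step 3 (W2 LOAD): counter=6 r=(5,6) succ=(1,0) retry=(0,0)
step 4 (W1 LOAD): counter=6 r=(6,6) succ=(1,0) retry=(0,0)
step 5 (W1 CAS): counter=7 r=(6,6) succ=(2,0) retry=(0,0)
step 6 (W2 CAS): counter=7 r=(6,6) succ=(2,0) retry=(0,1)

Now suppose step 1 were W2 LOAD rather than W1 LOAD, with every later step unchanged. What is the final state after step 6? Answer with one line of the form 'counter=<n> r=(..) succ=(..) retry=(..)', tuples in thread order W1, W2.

counter=6 r=(5,5) succ=(1,0) retry=(1,1)

(re-executing from step 1 with the substitution; state before step 1: counter=5 r=(0,0) succ=(0,0) retry=(0,0))
step 1 (W2 LOAD): counter=5 r=(0,5) succ=(0,0) retry=(0,0)
step 2 (W1 CAS): counter=5 r=(0,5) succ=(0,0) retry=(1,0)
step 3 (W2 LOAD): counter=5 r=(0,5) succ=(0,0) retry=(1,0)
step 4 (W1 LOAD): counter=5 r=(5,5) succ=(0,0) retry=(1,0)
step 5 (W1 CAS): counter=6 r=(5,5) succ=(1,0) retry=(1,0)
step 6 (W2 CAS): counter=6 r=(5,5) succ=(1,0) retry=(1,1)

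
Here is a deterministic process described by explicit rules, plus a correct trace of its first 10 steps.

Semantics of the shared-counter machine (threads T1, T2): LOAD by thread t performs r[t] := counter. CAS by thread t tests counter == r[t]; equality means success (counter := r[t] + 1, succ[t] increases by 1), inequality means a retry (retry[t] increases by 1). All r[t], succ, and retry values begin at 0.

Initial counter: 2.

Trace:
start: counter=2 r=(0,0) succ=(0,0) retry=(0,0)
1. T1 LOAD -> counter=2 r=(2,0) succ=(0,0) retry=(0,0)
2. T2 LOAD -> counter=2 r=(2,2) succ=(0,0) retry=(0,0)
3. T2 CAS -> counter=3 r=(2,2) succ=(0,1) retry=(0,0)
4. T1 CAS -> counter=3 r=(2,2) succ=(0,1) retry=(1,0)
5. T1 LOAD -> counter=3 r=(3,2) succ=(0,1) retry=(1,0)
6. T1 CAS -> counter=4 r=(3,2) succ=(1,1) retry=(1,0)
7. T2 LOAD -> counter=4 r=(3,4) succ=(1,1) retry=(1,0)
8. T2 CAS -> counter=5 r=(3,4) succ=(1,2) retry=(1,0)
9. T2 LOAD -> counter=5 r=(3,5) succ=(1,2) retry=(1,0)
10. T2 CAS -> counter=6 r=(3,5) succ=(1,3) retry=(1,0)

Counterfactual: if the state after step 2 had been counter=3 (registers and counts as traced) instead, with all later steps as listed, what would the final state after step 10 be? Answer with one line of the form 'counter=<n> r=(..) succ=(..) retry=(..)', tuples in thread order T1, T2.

counter=6 r=(3,5) succ=(1,2) retry=(1,1)

state after step 2 := counter=3 r=(2,2) succ=(0,0) retry=(0,0)
3. T2 CAS -> counter=3 r=(2,2) succ=(0,0) retry=(0,1)
4. T1 CAS -> counter=3 r=(2,2) succ=(0,0) retry=(1,1)
5. T1 LOAD -> counter=3 r=(3,2) succ=(0,0) retry=(1,1)
6. T1 CAS -> counter=4 r=(3,2) succ=(1,0) retry=(1,1)
7. T2 LOAD -> counter=4 r=(3,4) succ=(1,0) retry=(1,1)
8. T2 CAS -> counter=5 r=(3,4) succ=(1,1) retry=(1,1)
9. T2 LOAD -> counter=5 r=(3,5) succ=(1,1) retry=(1,1)
10. T2 CAS -> counter=6 r=(3,5) succ=(1,2) retry=(1,1)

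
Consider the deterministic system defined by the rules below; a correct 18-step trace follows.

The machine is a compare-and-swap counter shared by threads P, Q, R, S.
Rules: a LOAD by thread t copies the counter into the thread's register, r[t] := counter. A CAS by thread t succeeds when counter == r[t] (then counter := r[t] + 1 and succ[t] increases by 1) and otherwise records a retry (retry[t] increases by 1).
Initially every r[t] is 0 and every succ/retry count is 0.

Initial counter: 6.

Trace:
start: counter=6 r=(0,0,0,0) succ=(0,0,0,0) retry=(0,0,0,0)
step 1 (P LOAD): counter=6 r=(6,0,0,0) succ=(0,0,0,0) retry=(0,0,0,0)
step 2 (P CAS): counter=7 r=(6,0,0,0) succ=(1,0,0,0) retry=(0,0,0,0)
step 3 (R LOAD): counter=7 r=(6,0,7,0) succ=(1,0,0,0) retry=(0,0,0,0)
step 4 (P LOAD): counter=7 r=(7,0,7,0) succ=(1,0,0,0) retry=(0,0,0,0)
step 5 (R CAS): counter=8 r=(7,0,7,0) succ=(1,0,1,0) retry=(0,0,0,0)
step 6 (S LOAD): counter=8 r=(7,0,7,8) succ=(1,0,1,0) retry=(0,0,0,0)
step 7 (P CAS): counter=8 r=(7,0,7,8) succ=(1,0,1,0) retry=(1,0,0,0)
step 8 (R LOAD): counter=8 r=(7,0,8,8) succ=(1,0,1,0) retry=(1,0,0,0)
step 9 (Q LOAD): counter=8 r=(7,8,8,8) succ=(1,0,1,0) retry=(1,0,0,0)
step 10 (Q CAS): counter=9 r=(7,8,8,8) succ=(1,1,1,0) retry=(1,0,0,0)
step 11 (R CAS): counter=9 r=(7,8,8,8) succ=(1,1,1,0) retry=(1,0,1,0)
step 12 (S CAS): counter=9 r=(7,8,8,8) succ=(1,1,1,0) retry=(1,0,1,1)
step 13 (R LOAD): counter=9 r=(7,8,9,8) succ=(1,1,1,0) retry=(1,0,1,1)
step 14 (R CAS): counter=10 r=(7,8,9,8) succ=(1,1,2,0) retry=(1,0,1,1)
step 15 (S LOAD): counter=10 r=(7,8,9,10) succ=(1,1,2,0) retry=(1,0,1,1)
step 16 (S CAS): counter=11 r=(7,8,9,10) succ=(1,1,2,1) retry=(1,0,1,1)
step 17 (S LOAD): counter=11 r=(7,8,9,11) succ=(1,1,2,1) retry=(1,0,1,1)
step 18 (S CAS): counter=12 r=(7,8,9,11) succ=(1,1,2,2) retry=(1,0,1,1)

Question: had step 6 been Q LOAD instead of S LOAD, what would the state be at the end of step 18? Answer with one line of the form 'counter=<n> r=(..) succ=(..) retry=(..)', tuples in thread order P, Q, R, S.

(re-executing from step 6 with the substitution; state before step 6: counter=8 r=(7,0,7,0) succ=(1,0,1,0) retry=(0,0,0,0))
step 6 (Q LOAD): counter=8 r=(7,8,7,0) succ=(1,0,1,0) retry=(0,0,0,0)
step 7 (P CAS): counter=8 r=(7,8,7,0) succ=(1,0,1,0) retry=(1,0,0,0)
step 8 (R LOAD): counter=8 r=(7,8,8,0) succ=(1,0,1,0) retry=(1,0,0,0)
step 9 (Q LOAD): counter=8 r=(7,8,8,0) succ=(1,0,1,0) retry=(1,0,0,0)
step 10 (Q CAS): counter=9 r=(7,8,8,0) succ=(1,1,1,0) retry=(1,0,0,0)
step 11 (R CAS): counter=9 r=(7,8,8,0) succ=(1,1,1,0) retry=(1,0,1,0)
step 12 (S CAS): counter=9 r=(7,8,8,0) succ=(1,1,1,0) retry=(1,0,1,1)
step 13 (R LOAD): counter=9 r=(7,8,9,0) succ=(1,1,1,0) retry=(1,0,1,1)
step 14 (R CAS): counter=10 r=(7,8,9,0) succ=(1,1,2,0) retry=(1,0,1,1)
step 15 (S LOAD): counter=10 r=(7,8,9,10) succ=(1,1,2,0) retry=(1,0,1,1)
step 16 (S CAS): counter=11 r=(7,8,9,10) succ=(1,1,2,1) retry=(1,0,1,1)
step 17 (S LOAD): counter=11 r=(7,8,9,11) succ=(1,1,2,1) retry=(1,0,1,1)
step 18 (S CAS): counter=12 r=(7,8,9,11) succ=(1,1,2,2) retry=(1,0,1,1)

counter=12 r=(7,8,9,11) succ=(1,1,2,2) retry=(1,0,1,1)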